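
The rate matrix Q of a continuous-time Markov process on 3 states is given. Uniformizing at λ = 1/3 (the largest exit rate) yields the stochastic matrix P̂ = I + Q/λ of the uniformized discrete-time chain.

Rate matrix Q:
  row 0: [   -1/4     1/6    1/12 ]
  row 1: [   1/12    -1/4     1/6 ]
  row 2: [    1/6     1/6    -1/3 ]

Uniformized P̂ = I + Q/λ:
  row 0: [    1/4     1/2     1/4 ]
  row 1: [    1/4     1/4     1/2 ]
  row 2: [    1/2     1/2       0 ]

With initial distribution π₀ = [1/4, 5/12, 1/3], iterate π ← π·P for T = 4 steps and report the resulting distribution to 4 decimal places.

π = [0.3200, 0.4001, 0.2799]

t=0: π = [0.2500, 0.4167, 0.3333]
t=1: π = [0.3333, 0.3958, 0.2708]
t=2: π = [0.3177, 0.4010, 0.2813]
t=3: π = [0.3203, 0.3997, 0.2799]
t=4: π = [0.3200, 0.4001, 0.2799]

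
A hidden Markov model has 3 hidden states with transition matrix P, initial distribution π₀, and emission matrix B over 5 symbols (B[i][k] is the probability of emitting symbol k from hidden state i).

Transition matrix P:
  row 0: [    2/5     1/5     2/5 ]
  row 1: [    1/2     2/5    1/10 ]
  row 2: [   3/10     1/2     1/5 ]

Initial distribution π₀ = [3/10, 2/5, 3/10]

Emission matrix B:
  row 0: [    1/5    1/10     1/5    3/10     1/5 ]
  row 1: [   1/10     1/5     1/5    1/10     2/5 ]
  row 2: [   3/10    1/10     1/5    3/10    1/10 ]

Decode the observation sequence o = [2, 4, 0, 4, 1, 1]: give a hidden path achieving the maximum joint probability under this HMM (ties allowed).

path = [1, 0, 2, 1, 1, 1]

t=0: δ = [6.000e-02, 8.000e-02, 6.000e-02]  (obs o_0=2)
t=1: δ = [8.000e-03, 1.280e-02, 2.400e-03]  ψ = [1, 1, 0]  (obs o_1=4)
t=2: δ = [1.280e-03, 5.120e-04, 9.600e-04]  ψ = [1, 1, 0]  (obs o_2=0)
t=3: δ = [1.024e-04, 1.920e-04, 5.120e-05]  ψ = [0, 2, 0]  (obs o_3=4)
t=4: δ = [9.600e-06, 1.536e-05, 4.096e-06]  ψ = [1, 1, 0]  (obs o_4=1)
t=5: δ = [7.680e-07, 1.229e-06, 3.840e-07]  ψ = [1, 1, 0]  (obs o_5=1)
backtrack: best end state = 1; path = [1, 0, 2, 1, 1, 1]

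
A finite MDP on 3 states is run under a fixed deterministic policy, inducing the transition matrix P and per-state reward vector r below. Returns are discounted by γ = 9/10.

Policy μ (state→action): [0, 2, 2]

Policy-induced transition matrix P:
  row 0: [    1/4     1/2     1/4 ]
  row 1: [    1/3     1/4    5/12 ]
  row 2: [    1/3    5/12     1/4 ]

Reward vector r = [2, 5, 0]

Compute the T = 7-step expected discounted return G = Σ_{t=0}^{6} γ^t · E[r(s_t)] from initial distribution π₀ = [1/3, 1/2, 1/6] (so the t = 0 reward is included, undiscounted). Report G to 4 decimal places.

t=0: π = [0.3333, 0.5000, 0.1667], E[r] = 3.1667, γ^t·E[r] = 3.166667, running G = 3.166667
t=1: π = [0.3056, 0.3611, 0.3333], E[r] = 2.4167, γ^t·E[r] = 2.175000, running G = 5.341667
t=2: π = [0.3079, 0.3819, 0.3102], E[r] = 2.5255, γ^t·E[r] = 2.045625, running G = 7.387292
t=3: π = [0.3077, 0.3787, 0.3137], E[r] = 2.5087, γ^t·E[r] = 1.828828, running G = 9.216120
t=4: π = [0.3077, 0.3792, 0.3131], E[r] = 2.5114, γ^t·E[r] = 1.647707, running G = 10.863826
t=5: π = [0.3077, 0.3791, 0.3132], E[r] = 2.5109, γ^t·E[r] = 1.482677, running G = 12.346504
t=6: π = [0.3077, 0.3791, 0.3132], E[r] = 2.5110, γ^t·E[r] = 1.334448, running G = 13.680952

G = 13.6810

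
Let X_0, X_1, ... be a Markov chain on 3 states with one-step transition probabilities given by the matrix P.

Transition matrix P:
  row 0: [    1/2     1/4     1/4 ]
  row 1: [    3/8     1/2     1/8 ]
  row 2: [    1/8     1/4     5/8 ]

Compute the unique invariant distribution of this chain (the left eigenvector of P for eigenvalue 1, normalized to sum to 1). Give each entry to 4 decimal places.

π = [0.3333, 0.3333, 0.3333]

Balance equations π_j = Σ_i π_i·P[i][j]:
  π_0 = 1/2·π_0 + 3/8·π_1 + 1/8·π_2
  π_1 = 1/4·π_0 + 1/2·π_1 + 1/4·π_2
  normalize: π_0 + π_1 + π_2 = 1
Solving the linear system gives exactly π = [1/3, 1/3, 1/3].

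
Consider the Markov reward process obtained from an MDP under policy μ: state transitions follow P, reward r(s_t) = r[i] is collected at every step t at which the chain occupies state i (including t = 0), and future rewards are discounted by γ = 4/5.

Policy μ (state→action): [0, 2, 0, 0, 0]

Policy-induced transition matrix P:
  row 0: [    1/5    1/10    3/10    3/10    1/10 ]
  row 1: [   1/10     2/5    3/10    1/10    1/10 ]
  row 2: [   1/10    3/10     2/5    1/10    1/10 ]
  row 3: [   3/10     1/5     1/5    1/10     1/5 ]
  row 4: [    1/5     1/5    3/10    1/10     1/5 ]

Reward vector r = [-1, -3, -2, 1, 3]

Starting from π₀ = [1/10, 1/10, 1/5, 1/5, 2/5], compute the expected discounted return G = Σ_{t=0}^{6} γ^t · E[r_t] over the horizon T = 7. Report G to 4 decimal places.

t=0: π = [0.1000, 0.1000, 0.2000, 0.2000, 0.4000], E[r] = 0.6000, γ^t·E[r] = 0.600000, running G = 0.600000
t=1: π = [0.1900, 0.2300, 0.3000, 0.1200, 0.1600], E[r] = -0.8800, γ^t·E[r] = -0.704000, running G = -0.104000
t=2: π = [0.1590, 0.2570, 0.3180, 0.1380, 0.1280], E[r] = -1.0440, γ^t·E[r] = -0.668160, running G = -0.772160
t=3: π = [0.1563, 0.2673, 0.3180, 0.1318, 0.1266], E[r] = -1.0826, γ^t·E[r] = -0.554291, running G = -1.326451
t=4: π = [0.1547, 0.2696, 0.3186, 0.1313, 0.1258], E[r] = -1.0920, γ^t·E[r] = -0.447283, running G = -1.773734
t=5: π = [0.1543, 0.2703, 0.3187, 0.1309, 0.1257], E[r] = -1.0947, γ^t·E[r] = -0.358705, running G = -2.132440
t=6: π = [0.1542, 0.2705, 0.3188, 0.1309, 0.1257], E[r] = -1.0954, γ^t·E[r] = -0.287158, running G = -2.419598

G = -2.4196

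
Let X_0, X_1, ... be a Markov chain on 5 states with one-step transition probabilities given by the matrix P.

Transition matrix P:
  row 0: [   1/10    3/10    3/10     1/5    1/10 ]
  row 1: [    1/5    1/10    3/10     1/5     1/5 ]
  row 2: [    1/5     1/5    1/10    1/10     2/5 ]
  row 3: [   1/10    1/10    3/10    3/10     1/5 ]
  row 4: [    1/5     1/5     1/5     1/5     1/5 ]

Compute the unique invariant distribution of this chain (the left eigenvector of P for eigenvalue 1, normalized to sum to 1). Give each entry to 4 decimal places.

Balance equations π_j = Σ_i π_i·P[i][j]:
  π_0 = 1/10·π_0 + 1/5·π_1 + 1/5·π_2 + 1/10·π_3 + 1/5·π_4
  π_1 = 3/10·π_0 + 1/10·π_1 + 1/5·π_2 + 1/10·π_3 + 1/5·π_4
  π_2 = 3/10·π_0 + 3/10·π_1 + 1/10·π_2 + 3/10·π_3 + 1/5·π_4
  π_3 = 1/5·π_0 + 1/5·π_1 + 1/10·π_2 + 3/10·π_3 + 1/5·π_4
  normalize: π_0 + π_1 + π_2 + π_3 + π_4 = 1
Solving the linear system gives exactly π = [1980/12077, 2160/12077, 2788/12077, 2374/12077, 2775/12077].

π = [0.1639, 0.1789, 0.2309, 0.1966, 0.2298]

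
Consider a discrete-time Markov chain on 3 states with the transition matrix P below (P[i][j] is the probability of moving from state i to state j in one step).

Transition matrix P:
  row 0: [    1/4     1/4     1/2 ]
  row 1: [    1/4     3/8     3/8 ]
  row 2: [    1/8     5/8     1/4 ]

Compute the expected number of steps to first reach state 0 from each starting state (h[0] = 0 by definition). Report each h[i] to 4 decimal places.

h = [0.0000, 4.8000, 5.3333]

First-step conditioning: h[0] = 0; for i ≠ 0, h[i] = 1 + Σ_k P[i][k]·h[k].
  h[1] = 1 + 3/8·h[1] + 3/8·h[2]
  h[2] = 1 + 5/8·h[1] + 1/4·h[2]
Solving the 2×2 linear system over states ≠ 0 gives exactly h = [0, 24/5, 16/3] (h[0] = 0 is the target).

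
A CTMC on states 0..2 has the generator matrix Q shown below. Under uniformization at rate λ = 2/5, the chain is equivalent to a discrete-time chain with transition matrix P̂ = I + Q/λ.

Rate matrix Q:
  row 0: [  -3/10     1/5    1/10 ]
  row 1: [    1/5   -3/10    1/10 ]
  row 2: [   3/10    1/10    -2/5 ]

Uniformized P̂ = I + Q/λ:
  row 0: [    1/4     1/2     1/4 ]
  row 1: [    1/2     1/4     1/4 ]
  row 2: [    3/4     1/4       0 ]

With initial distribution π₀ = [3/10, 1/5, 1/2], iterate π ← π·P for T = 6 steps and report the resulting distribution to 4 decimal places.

t=0: π = [0.3000, 0.2000, 0.5000]
t=1: π = [0.5500, 0.3250, 0.1250]
t=2: π = [0.3938, 0.3875, 0.2188]
t=3: π = [0.4563, 0.3484, 0.1953]
t=4: π = [0.4348, 0.3641, 0.2012]
t=5: π = [0.4416, 0.3587, 0.1997]
t=6: π = [0.4395, 0.3604, 0.2001]

π = [0.4395, 0.3604, 0.2001]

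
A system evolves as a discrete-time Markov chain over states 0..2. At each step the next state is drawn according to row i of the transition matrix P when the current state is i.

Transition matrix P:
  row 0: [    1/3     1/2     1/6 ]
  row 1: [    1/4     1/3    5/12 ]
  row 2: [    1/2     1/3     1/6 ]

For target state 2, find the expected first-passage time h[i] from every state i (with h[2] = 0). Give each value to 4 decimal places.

h = [3.6522, 2.8696, 0.0000]

First-step conditioning: h[2] = 0; for i ≠ 2, h[i] = 1 + Σ_k P[i][k]·h[k].
  h[0] = 1 + 1/3·h[0] + 1/2·h[1]
  h[1] = 1 + 1/4·h[0] + 1/3·h[1]
Solving the 2×2 linear system over states ≠ 2 gives exactly h = [84/23, 66/23, 0] (h[2] = 0 is the target).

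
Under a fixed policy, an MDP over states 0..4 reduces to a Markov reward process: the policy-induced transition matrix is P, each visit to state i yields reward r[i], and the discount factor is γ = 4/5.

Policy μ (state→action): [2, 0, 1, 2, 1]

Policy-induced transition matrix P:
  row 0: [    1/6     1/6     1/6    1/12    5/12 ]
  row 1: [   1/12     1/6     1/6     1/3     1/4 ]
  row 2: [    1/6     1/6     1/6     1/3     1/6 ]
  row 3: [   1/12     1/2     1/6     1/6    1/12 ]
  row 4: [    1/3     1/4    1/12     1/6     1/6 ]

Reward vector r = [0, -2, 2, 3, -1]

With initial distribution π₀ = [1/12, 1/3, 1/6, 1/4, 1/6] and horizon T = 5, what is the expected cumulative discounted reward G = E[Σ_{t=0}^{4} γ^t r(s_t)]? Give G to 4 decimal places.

G = 0.8739

t=0: π = [0.0833, 0.3333, 0.1667, 0.2500, 0.1667], E[r] = 0.2500, γ^t·E[r] = 0.250000, running G = 0.250000
t=1: π = [0.1458, 0.2639, 0.1528, 0.2431, 0.1944], E[r] = 0.3125, γ^t·E[r] = 0.250000, running G = 0.500000
t=2: π = [0.1568, 0.2639, 0.1505, 0.2240, 0.2049], E[r] = 0.2402, γ^t·E[r] = 0.153704, running G = 0.653704
t=3: π = [0.1602, 0.2584, 0.1496, 0.2227, 0.2092], E[r] = 0.2412, γ^t·E[r] = 0.123481, running G = 0.777185
t=4: π = [0.1614, 0.2583, 0.1492, 0.2213, 0.2097], E[r] = 0.2361, γ^t·E[r] = 0.096706, running G = 0.873891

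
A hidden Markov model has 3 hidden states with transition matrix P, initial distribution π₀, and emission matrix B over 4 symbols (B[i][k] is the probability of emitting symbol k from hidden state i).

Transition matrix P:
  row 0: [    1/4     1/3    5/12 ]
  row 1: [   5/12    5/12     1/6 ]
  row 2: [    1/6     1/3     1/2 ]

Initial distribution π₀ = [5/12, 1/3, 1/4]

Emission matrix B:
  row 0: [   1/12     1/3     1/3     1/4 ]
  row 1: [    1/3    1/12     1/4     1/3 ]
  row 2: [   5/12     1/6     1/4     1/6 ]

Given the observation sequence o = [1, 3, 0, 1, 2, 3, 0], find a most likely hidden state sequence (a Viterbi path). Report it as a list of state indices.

t=0: δ = [1.389e-01, 2.778e-02, 4.167e-02]  (obs o_0=1)
t=1: δ = [8.681e-03, 1.543e-02, 9.645e-03]  ψ = [0, 0, 0]  (obs o_1=3)
t=2: δ = [5.358e-04, 2.143e-03, 2.009e-03]  ψ = [1, 1, 2]  (obs o_2=0)
t=3: δ = [2.977e-04, 7.442e-05, 1.674e-04]  ψ = [1, 1, 2]  (obs o_3=1)
t=4: δ = [2.481e-05, 2.481e-05, 3.101e-05]  ψ = [0, 0, 0]  (obs o_4=2)
t=5: δ = [2.584e-06, 3.445e-06, 2.584e-06]  ψ = [1, 1, 2]  (obs o_5=3)
t=6: δ = [1.196e-07, 4.785e-07, 5.384e-07]  ψ = [1, 1, 2]  (obs o_6=0)
backtrack: best end state = 2; path = [0, 1, 1, 0, 2, 2, 2]

path = [0, 1, 1, 0, 2, 2, 2]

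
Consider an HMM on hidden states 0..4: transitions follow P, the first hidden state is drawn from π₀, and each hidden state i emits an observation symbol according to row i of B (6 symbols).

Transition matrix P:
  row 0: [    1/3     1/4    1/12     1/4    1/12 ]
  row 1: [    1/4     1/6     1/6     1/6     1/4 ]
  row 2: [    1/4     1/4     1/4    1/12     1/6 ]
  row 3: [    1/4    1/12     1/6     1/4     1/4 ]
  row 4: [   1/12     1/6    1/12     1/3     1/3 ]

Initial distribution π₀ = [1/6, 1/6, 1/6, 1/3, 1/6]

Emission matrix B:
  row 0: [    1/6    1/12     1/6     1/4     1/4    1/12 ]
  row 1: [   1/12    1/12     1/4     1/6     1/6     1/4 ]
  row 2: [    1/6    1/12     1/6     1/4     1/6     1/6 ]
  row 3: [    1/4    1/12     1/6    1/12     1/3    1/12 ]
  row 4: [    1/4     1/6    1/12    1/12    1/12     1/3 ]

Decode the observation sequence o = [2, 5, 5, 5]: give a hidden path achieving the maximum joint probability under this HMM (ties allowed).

t=0: δ = [2.778e-02, 4.167e-02, 2.778e-02, 5.556e-02, 1.389e-02]  (obs o_0=2)
t=1: δ = [1.157e-03, 1.736e-03, 1.543e-03, 1.157e-03, 4.630e-03]  ψ = [3, 0, 3, 3, 3]  (obs o_1=5)
t=2: δ = [3.617e-05, 1.929e-04, 6.430e-05, 1.286e-04, 5.144e-04]  ψ = [1, 4, 2, 4, 4]  (obs o_2=5)
t=3: δ = [4.019e-06, 2.143e-05, 7.144e-06, 1.429e-05, 5.716e-05]  ψ = [1, 4, 4, 4, 4]  (obs o_3=5)
backtrack: best end state = 4; path = [3, 4, 4, 4]

path = [3, 4, 4, 4]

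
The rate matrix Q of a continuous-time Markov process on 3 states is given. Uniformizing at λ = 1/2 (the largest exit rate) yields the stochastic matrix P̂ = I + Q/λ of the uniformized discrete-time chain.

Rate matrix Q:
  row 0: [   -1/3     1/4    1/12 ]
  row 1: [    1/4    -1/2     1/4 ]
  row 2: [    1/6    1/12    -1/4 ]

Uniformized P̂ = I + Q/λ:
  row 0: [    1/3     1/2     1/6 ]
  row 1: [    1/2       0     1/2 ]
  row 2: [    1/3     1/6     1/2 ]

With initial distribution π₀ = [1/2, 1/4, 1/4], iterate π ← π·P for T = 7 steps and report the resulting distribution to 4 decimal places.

t=0: π = [0.5000, 0.2500, 0.2500]
t=1: π = [0.3750, 0.2917, 0.3333]
t=2: π = [0.3819, 0.2431, 0.3750]
t=3: π = [0.3738, 0.2535, 0.3727]
t=4: π = [0.3756, 0.2490, 0.3754]
t=5: π = [0.3748, 0.2504, 0.3748]
t=6: π = [0.3751, 0.2499, 0.3751]
t=7: π = [0.3750, 0.2500, 0.3750]

π = [0.3750, 0.2500, 0.3750]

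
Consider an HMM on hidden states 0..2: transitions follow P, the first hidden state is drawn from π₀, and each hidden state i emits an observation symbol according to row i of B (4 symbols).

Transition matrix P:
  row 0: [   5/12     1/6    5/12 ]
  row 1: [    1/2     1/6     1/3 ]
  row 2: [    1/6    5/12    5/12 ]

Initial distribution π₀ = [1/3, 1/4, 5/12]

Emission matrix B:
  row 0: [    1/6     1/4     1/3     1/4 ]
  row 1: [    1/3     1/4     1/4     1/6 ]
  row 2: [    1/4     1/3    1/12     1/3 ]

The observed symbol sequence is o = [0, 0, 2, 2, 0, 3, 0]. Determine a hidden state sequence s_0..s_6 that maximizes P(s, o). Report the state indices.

t=0: δ = [5.556e-02, 8.333e-02, 1.042e-01]  (obs o_0=0)
t=1: δ = [6.944e-03, 1.447e-02, 1.085e-02]  ψ = [1, 2, 2]  (obs o_1=0)
t=2: δ = [2.411e-03, 1.130e-03, 4.019e-04]  ψ = [1, 2, 1]  (obs o_2=2)
t=3: δ = [3.349e-04, 1.005e-04, 8.372e-05]  ψ = [0, 0, 0]  (obs o_3=2)
t=4: δ = [2.326e-05, 1.861e-05, 3.489e-05]  ψ = [0, 0, 0]  (obs o_4=0)
t=5: δ = [2.423e-06, 2.423e-06, 4.845e-06]  ψ = [0, 2, 2]  (obs o_5=3)
t=6: δ = [2.019e-07, 6.729e-07, 5.047e-07]  ψ = [1, 2, 2]  (obs o_6=0)
backtrack: best end state = 1; path = [2, 1, 0, 0, 2, 2, 1]

path = [2, 1, 0, 0, 2, 2, 1]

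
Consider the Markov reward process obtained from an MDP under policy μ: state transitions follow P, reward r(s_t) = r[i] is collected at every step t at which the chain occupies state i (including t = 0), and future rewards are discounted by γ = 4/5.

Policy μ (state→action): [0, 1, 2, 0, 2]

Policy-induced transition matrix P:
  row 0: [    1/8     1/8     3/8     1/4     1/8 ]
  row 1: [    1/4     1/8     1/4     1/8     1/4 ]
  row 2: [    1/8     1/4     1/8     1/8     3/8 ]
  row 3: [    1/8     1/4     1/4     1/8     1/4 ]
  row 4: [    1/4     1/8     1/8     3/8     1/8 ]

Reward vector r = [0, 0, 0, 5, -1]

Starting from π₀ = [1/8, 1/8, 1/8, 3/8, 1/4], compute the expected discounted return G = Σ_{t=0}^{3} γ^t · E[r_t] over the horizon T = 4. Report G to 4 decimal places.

G = 3.1665

t=0: π = [0.1250, 0.1250, 0.1250, 0.3750, 0.2500], E[r] = 1.6250, γ^t·E[r] = 1.625000, running G = 1.625000
t=1: π = [0.1719, 0.1875, 0.2188, 0.2031, 0.2188], E[r] = 0.7969, γ^t·E[r] = 0.637500, running G = 2.262500
t=2: π = [0.1758, 0.1777, 0.2168, 0.2012, 0.2285], E[r] = 0.7773, γ^t·E[r] = 0.497500, running G = 2.760000
t=3: π = [0.1758, 0.1772, 0.2163, 0.2041, 0.2266], E[r] = 0.7939, γ^t·E[r] = 0.406500, running G = 3.166500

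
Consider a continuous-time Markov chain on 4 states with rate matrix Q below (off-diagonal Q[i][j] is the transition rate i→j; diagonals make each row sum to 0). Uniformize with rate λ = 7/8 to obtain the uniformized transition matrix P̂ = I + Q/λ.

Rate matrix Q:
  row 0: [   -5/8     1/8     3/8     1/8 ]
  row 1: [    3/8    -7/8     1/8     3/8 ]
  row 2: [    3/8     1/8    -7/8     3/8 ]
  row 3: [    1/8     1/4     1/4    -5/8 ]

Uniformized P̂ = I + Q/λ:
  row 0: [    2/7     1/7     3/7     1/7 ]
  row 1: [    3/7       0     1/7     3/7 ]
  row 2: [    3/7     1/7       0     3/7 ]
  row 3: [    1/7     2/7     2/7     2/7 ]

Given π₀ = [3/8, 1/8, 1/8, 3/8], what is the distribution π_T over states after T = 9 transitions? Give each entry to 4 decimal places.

π = [0.3000, 0.1625, 0.2376, 0.3000]

t=0: π = [0.3750, 0.1250, 0.1250, 0.3750]
t=1: π = [0.2679, 0.1786, 0.2857, 0.2679]
t=2: π = [0.3138, 0.1556, 0.2168, 0.3138]
t=3: π = [0.2941, 0.1655, 0.2464, 0.2941]
t=4: π = [0.3025, 0.1612, 0.2337, 0.3025]
t=5: π = [0.2989, 0.1630, 0.2391, 0.2989]
t=6: π = [0.3005, 0.1623, 0.2368, 0.3005]
t=7: π = [0.2998, 0.1626, 0.2378, 0.2998]
t=8: π = [0.3001, 0.1625, 0.2374, 0.3001]
t=9: π = [0.3000, 0.1625, 0.2376, 0.3000]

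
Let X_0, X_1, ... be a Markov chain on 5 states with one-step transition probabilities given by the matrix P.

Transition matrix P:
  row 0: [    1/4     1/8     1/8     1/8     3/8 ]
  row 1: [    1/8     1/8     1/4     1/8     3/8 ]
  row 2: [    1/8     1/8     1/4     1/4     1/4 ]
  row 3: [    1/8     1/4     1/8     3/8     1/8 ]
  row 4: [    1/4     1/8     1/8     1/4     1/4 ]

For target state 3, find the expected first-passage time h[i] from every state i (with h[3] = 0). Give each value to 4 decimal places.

h = [5.4194, 5.3333, 4.7312, 0.0000, 4.8172]

First-step conditioning: h[3] = 0; for i ≠ 3, h[i] = 1 + Σ_k P[i][k]·h[k].
  h[0] = 1 + 1/4·h[0] + 1/8·h[1] + 1/8·h[2] + 3/8·h[4]
  h[1] = 1 + 1/8·h[0] + 1/8·h[1] + 1/4·h[2] + 3/8·h[4]
  h[2] = 1 + 1/8·h[0] + 1/8·h[1] + 1/4·h[2] + 1/4·h[4]
  h[4] = 1 + 1/4·h[0] + 1/8·h[1] + 1/8·h[2] + 1/4·h[4]
Solving the 4×4 linear system over states ≠ 3 gives exactly h = [168/31, 16/3, 440/93, 0, 448/93] (h[3] = 0 is the target).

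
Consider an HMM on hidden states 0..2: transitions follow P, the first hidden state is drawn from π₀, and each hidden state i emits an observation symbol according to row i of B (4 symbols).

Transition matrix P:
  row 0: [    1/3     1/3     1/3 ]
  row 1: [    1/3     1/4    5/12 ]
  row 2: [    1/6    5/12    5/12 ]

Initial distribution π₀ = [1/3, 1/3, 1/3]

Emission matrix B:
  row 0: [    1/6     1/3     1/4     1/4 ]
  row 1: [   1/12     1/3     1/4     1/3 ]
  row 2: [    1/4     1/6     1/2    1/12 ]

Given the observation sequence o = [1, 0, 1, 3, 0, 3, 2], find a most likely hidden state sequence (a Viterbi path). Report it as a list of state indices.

path = [1, 2, 1, 1, 2, 1, 2]

t=0: δ = [1.111e-01, 1.111e-01, 5.556e-02]  (obs o_0=1)
t=1: δ = [6.173e-03, 3.086e-03, 1.157e-02]  ψ = [0, 0, 1]  (obs o_1=0)
t=2: δ = [6.859e-04, 1.608e-03, 8.038e-04]  ψ = [0, 2, 2]  (obs o_2=1)
t=3: δ = [1.340e-04, 1.340e-04, 5.582e-05]  ψ = [1, 1, 1]  (obs o_3=3)
t=4: δ = [7.442e-06, 3.721e-06, 1.395e-05]  ψ = [0, 0, 1]  (obs o_4=0)
t=5: δ = [6.202e-07, 1.938e-06, 4.845e-07]  ψ = [0, 2, 2]  (obs o_5=3)
t=6: δ = [1.615e-07, 1.211e-07, 4.038e-07]  ψ = [1, 1, 1]  (obs o_6=2)
backtrack: best end state = 2; path = [1, 2, 1, 1, 2, 1, 2]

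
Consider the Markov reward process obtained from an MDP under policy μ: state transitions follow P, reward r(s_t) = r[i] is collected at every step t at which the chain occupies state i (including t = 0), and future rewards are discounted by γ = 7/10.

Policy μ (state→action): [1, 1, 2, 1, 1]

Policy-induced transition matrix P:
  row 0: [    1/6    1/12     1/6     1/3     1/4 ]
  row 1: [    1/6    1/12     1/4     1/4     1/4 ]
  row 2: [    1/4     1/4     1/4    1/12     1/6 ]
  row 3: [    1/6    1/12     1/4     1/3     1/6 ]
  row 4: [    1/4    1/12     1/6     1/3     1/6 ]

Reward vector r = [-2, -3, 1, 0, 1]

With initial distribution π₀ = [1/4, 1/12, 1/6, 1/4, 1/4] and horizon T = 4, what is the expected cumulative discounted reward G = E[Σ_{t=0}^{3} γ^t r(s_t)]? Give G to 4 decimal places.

t=0: π = [0.2500, 0.0833, 0.1667, 0.2500, 0.2500], E[r] = -0.3333, γ^t·E[r] = -0.333333, running G = -0.333333
t=1: π = [0.2014, 0.1111, 0.2083, 0.2847, 0.1944], E[r] = -0.3333, γ^t·E[r] = -0.233333, running G = -0.566667
t=2: π = [0.2002, 0.1181, 0.2170, 0.2720, 0.1927], E[r] = -0.3449, γ^t·E[r] = -0.169005, running G = -0.735671
t=3: π = [0.2008, 0.1195, 0.2173, 0.2692, 0.1932], E[r] = -0.3497, γ^t·E[r] = -0.119941, running G = -0.855612

G = -0.8556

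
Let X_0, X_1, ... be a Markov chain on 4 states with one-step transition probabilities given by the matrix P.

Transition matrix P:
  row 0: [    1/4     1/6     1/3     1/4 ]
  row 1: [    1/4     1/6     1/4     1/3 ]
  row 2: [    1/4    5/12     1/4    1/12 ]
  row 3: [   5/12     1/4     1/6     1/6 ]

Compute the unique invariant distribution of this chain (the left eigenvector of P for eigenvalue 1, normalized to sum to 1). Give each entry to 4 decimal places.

Balance equations π_j = Σ_i π_i·P[i][j]:
  π_0 = 1/4·π_0 + 1/4·π_1 + 1/4·π_2 + 5/12·π_3
  π_1 = 1/6·π_0 + 1/6·π_1 + 5/12·π_2 + 1/4·π_3
  π_2 = 1/3·π_0 + 1/4·π_1 + 1/4·π_2 + 1/6·π_3
  normalize: π_0 + π_1 + π_2 + π_3 = 1
Solving the linear system gives exactly π = [191/670, 499/2010, 103/402, 141/670].

π = [0.2851, 0.2483, 0.2562, 0.2104]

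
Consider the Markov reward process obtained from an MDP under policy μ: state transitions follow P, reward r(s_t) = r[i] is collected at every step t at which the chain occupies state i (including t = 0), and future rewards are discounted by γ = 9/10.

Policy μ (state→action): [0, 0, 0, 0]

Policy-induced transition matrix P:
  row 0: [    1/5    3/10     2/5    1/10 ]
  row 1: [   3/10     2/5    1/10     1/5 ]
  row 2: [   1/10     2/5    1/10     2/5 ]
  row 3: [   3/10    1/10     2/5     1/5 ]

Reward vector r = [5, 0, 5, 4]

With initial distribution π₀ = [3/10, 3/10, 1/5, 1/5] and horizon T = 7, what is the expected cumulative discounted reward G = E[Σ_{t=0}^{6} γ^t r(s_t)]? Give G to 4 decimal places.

G = 16.9028

t=0: π = [0.3000, 0.3000, 0.2000, 0.2000], E[r] = 3.3000, γ^t·E[r] = 3.300000, running G = 3.300000
t=1: π = [0.2300, 0.3100, 0.2500, 0.2100], E[r] = 3.2400, γ^t·E[r] = 2.916000, running G = 6.216000
t=2: π = [0.2270, 0.3140, 0.2320, 0.2270], E[r] = 3.2030, γ^t·E[r] = 2.594430, running G = 8.810430
t=3: π = [0.2309, 0.3092, 0.2362, 0.2237], E[r] = 3.2303, γ^t·E[r] = 2.354889, running G = 11.165319
t=4: π = [0.2297, 0.3098, 0.2364, 0.2242], E[r] = 3.2269, γ^t·E[r] = 2.117136, running G = 13.282455
t=5: π = [0.2298, 0.3098, 0.2361, 0.2243], E[r] = 3.2268, γ^t·E[r] = 1.905364, running G = 15.187819
t=6: π = [0.2298, 0.3097, 0.2362, 0.2243], E[r] = 3.2271, γ^t·E[r] = 1.715007, running G = 16.902826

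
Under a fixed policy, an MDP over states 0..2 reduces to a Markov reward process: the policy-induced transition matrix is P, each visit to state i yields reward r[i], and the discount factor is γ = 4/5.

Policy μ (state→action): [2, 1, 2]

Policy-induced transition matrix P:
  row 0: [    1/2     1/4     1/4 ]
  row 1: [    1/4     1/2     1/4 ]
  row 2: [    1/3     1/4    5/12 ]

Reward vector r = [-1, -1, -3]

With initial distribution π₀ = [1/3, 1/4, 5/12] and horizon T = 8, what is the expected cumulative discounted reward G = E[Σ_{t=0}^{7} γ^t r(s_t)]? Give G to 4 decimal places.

G = -6.9271

t=0: π = [0.3333, 0.2500, 0.4167], E[r] = -1.8333, γ^t·E[r] = -1.833333, running G = -1.833333
t=1: π = [0.3681, 0.3125, 0.3194], E[r] = -1.6389, γ^t·E[r] = -1.311111, running G = -3.144444
t=2: π = [0.3686, 0.3281, 0.3032], E[r] = -1.6065, γ^t·E[r] = -1.028148, running G = -4.172593
t=3: π = [0.3674, 0.3320, 0.3005], E[r] = -1.6011, γ^t·E[r] = -0.819753, running G = -4.992346
t=4: π = [0.3669, 0.3330, 0.3001], E[r] = -1.6002, γ^t·E[r] = -0.655434, running G = -5.647779
t=5: π = [0.3667, 0.3333, 0.3000], E[r] = -1.6000, γ^t·E[r] = -0.524298, running G = -6.172077
t=6: π = [0.3667, 0.3333, 0.3000], E[r] = -1.6000, γ^t·E[r] = -0.419432, running G = -6.591509
t=7: π = [0.3667, 0.3333, 0.3000], E[r] = -1.6000, γ^t·E[r] = -0.335544, running G = -6.927053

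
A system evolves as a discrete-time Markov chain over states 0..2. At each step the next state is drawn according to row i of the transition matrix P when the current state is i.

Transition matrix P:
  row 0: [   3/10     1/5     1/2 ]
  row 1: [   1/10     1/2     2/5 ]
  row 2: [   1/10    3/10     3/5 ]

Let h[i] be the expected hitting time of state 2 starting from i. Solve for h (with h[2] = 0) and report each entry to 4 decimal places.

h = [2.1212, 2.4242, 0.0000]

First-step conditioning: h[2] = 0; for i ≠ 2, h[i] = 1 + Σ_k P[i][k]·h[k].
  h[0] = 1 + 3/10·h[0] + 1/5·h[1]
  h[1] = 1 + 1/10·h[0] + 1/2·h[1]
Solving the 2×2 linear system over states ≠ 2 gives exactly h = [70/33, 80/33, 0] (h[2] = 0 is the target).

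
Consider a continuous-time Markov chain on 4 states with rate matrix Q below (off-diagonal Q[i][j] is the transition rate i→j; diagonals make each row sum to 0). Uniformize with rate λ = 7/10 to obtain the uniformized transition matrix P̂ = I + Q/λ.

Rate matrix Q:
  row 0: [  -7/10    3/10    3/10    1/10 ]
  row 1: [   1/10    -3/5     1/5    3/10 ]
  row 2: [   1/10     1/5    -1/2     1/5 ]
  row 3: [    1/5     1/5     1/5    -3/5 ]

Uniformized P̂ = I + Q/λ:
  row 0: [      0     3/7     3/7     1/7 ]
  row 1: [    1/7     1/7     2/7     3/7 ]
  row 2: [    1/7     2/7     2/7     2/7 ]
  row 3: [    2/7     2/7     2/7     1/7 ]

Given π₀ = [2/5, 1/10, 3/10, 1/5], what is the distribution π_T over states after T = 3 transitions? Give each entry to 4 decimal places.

t=0: π = [0.4000, 0.1000, 0.3000, 0.2000]
t=1: π = [0.1143, 0.3286, 0.3429, 0.2143]
t=2: π = [0.1571, 0.2551, 0.3020, 0.2857]
t=3: π = [0.1612, 0.2717, 0.3082, 0.2589]

π = [0.1612, 0.2717, 0.3082, 0.2589]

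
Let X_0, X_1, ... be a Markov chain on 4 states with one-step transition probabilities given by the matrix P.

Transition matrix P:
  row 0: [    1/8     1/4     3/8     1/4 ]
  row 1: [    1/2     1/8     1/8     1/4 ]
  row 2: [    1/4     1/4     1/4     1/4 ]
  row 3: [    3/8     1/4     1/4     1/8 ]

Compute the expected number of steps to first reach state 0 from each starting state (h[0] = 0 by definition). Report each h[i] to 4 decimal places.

h = [0.0000, 2.3333, 3.0000, 2.6667]

First-step conditioning: h[0] = 0; for i ≠ 0, h[i] = 1 + Σ_k P[i][k]·h[k].
  h[1] = 1 + 1/8·h[1] + 1/8·h[2] + 1/4·h[3]
  h[2] = 1 + 1/4·h[1] + 1/4·h[2] + 1/4·h[3]
  h[3] = 1 + 1/4·h[1] + 1/4·h[2] + 1/8·h[3]
Solving the 3×3 linear system over states ≠ 0 gives exactly h = [0, 7/3, 3, 8/3] (h[0] = 0 is the target).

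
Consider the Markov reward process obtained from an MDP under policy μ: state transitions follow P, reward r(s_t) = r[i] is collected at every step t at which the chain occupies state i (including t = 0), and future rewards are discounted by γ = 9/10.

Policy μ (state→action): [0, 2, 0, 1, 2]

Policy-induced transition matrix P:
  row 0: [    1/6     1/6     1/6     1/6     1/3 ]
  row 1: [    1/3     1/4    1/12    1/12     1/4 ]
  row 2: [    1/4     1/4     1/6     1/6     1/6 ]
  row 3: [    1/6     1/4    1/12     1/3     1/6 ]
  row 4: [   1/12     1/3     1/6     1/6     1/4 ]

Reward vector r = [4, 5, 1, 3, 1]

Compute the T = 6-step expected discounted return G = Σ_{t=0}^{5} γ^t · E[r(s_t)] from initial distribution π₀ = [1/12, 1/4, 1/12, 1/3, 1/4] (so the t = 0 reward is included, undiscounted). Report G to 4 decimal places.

G = 13.9131

t=0: π = [0.0833, 0.2500, 0.0833, 0.3333, 0.2500], E[r] = 2.9167, γ^t·E[r] = 2.916667, running G = 2.916667
t=1: π = [0.1944, 0.2639, 0.1181, 0.2014, 0.2222], E[r] = 3.0417, γ^t·E[r] = 2.737500, running G = 5.654167
t=2: π = [0.2020, 0.2523, 0.1279, 0.1782, 0.2396], E[r] = 2.9716, γ^t·E[r] = 2.407031, running G = 8.061198
t=3: π = [0.1994, 0.2531, 0.1308, 0.1753, 0.2413], E[r] = 2.9615, γ^t·E[r] = 2.158910, running G = 10.220108
t=4: π = [0.1996, 0.2535, 0.1310, 0.1748, 0.2411], E[r] = 2.9625, γ^t·E[r] = 1.943694, running G = 12.163802
t=5: π = [0.1997, 0.2535, 0.1310, 0.1747, 0.2412], E[r] = 2.9624, γ^t·E[r] = 1.749256, running G = 13.913058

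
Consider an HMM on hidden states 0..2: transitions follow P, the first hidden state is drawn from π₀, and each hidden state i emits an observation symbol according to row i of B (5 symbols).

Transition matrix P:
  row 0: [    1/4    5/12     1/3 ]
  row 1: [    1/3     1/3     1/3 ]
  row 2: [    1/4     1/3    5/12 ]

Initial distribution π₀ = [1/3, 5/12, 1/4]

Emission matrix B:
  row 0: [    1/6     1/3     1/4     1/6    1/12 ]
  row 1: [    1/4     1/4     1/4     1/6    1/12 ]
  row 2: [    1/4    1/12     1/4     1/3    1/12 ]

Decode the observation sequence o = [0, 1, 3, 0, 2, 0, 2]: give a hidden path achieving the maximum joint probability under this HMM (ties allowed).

path = [1, 0, 2, 2, 2, 2, 2]

t=0: δ = [5.556e-02, 1.042e-01, 6.250e-02]  (obs o_0=0)
t=1: δ = [1.157e-02, 8.681e-03, 2.894e-03]  ψ = [1, 1, 1]  (obs o_1=1)
t=2: δ = [4.823e-04, 8.038e-04, 1.286e-03]  ψ = [0, 0, 0]  (obs o_2=3)
t=3: δ = [5.358e-05, 1.072e-04, 1.340e-04]  ψ = [2, 2, 2]  (obs o_3=0)
t=4: δ = [8.931e-06, 1.116e-05, 1.395e-05]  ψ = [1, 2, 2]  (obs o_4=2)
t=5: δ = [6.202e-07, 1.163e-06, 1.454e-06]  ψ = [1, 2, 2]  (obs o_5=0)
t=6: δ = [9.690e-08, 1.211e-07, 1.514e-07]  ψ = [1, 2, 2]  (obs o_6=2)
backtrack: best end state = 2; path = [1, 0, 2, 2, 2, 2, 2]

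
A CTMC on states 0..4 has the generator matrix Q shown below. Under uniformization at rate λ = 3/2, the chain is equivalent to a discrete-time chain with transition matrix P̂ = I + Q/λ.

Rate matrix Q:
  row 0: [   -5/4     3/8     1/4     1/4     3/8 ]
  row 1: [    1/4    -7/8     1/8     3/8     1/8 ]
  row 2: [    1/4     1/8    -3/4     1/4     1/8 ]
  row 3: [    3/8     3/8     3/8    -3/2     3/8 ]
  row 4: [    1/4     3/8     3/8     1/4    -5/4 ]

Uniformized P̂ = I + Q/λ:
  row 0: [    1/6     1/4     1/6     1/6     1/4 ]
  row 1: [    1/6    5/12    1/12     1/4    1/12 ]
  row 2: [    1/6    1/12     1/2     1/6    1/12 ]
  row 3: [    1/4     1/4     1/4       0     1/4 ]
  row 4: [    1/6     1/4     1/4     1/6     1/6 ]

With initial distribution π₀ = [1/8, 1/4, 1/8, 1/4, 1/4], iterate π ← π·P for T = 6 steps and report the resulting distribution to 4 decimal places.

t=0: π = [0.1250, 0.2500, 0.1250, 0.2500, 0.2500]
t=1: π = [0.1875, 0.2708, 0.2292, 0.1458, 0.1667]
t=2: π = [0.1788, 0.2569, 0.2465, 0.1649, 0.1528]
t=3: π = [0.1804, 0.2517, 0.2539, 0.1606, 0.1534]
t=4: π = [0.1800, 0.2496, 0.2565, 0.1609, 0.1529]
t=5: π = [0.1801, 0.2489, 0.2575, 0.1607, 0.1529]
t=6: π = [0.1801, 0.2486, 0.2579, 0.1606, 0.1529]

π = [0.1801, 0.2486, 0.2579, 0.1606, 0.1529]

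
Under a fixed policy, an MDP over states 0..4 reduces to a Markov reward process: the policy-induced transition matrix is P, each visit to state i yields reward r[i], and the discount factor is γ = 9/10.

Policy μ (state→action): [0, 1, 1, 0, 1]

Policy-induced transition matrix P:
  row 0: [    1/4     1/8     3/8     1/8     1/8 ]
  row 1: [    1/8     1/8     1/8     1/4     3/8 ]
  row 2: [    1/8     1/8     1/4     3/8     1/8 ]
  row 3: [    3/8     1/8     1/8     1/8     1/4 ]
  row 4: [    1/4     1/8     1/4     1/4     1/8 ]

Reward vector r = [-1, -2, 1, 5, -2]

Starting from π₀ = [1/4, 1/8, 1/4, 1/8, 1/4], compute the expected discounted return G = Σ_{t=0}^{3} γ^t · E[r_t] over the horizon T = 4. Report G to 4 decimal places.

G = 1.1894

t=0: π = [0.2500, 0.1250, 0.2500, 0.1250, 0.2500], E[r] = -0.1250, γ^t·E[r] = -0.125000, running G = -0.125000
t=1: π = [0.2188, 0.1250, 0.2500, 0.2344, 0.1719], E[r] = 0.6094, γ^t·E[r] = 0.548438, running G = 0.423438
t=2: π = [0.2324, 0.1250, 0.2324, 0.2246, 0.1855], E[r] = 0.5020, γ^t·E[r] = 0.406582, running G = 0.830020
t=3: π = [0.2334, 0.1250, 0.2354, 0.2219, 0.1843], E[r] = 0.4929, γ^t·E[r] = 0.359339, running G = 1.189358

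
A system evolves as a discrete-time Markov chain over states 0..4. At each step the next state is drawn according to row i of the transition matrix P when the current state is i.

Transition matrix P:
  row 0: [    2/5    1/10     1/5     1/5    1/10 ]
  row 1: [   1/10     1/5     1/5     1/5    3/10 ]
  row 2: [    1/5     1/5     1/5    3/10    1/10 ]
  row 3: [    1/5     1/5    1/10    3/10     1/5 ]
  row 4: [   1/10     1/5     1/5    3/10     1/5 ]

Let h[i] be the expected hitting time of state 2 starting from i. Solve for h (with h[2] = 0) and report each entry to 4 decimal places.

First-step conditioning: h[2] = 0; for i ≠ 2, h[i] = 1 + Σ_k P[i][k]·h[k].
  h[0] = 1 + 2/5·h[0] + 1/10·h[1] + 1/5·h[3] + 1/10·h[4]
  h[1] = 1 + 1/10·h[0] + 1/5·h[1] + 1/5·h[3] + 3/10·h[4]
  h[3] = 1 + 1/5·h[0] + 1/5·h[1] + 3/10·h[3] + 1/5·h[4]
  h[4] = 1 + 1/10·h[0] + 1/5·h[1] + 3/10·h[3] + 1/5·h[4]
Solving the 4×4 linear system over states ≠ 2 gives exactly h = [7000/1231, 7020/1231, 0, 7790/1231, 7090/1231] (h[2] = 0 is the target).

h = [5.6864, 5.7027, 0.0000, 6.3282, 5.7595]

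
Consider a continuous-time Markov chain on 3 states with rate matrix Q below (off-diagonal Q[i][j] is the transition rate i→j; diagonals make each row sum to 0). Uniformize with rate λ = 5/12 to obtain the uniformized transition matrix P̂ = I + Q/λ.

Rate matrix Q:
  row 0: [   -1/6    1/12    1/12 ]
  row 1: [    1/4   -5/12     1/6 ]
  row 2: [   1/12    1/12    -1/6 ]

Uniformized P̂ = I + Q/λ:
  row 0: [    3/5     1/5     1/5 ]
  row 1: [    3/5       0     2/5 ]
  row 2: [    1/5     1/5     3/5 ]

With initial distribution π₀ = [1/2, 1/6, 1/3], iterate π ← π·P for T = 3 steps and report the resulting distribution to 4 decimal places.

t=0: π = [0.5000, 0.1667, 0.3333]
t=1: π = [0.4667, 0.1667, 0.3667]
t=2: π = [0.4533, 0.1667, 0.3800]
t=3: π = [0.4480, 0.1667, 0.3853]

π = [0.4480, 0.1667, 0.3853]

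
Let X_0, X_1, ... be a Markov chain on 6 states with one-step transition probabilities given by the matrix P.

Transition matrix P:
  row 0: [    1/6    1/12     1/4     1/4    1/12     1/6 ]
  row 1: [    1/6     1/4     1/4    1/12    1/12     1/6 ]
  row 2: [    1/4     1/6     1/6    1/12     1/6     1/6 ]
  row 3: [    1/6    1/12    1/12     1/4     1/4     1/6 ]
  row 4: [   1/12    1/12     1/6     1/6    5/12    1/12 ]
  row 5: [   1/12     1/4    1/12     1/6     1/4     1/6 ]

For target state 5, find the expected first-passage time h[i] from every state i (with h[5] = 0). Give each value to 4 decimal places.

h = [6.6451, 6.6194, 6.6857, 6.7732, 7.4546, 0.0000]

First-step conditioning: h[5] = 0; for i ≠ 5, h[i] = 1 + Σ_k P[i][k]·h[k].
  h[0] = 1 + 1/6·h[0] + 1/12·h[1] + 1/4·h[2] + 1/4·h[3] + 1/12·h[4]
  h[1] = 1 + 1/6·h[0] + 1/4·h[1] + 1/4·h[2] + 1/12·h[3] + 1/12·h[4]
  h[2] = 1 + 1/4·h[0] + 1/6·h[1] + 1/6·h[2] + 1/12·h[3] + 1/6·h[4]
  h[3] = 1 + 1/6·h[0] + 1/12·h[1] + 1/12·h[2] + 1/4·h[3] + 1/4·h[4]
  h[4] = 1 + 1/12·h[0] + 1/12·h[1] + 1/6·h[2] + 1/6·h[3] + 5/12·h[4]
Solving the 5×5 linear system over states ≠ 5 gives exactly h = [18666/2809, 18594/2809, 18780/2809, 19026/2809, 20940/2809, 0] (h[5] = 0 is the target).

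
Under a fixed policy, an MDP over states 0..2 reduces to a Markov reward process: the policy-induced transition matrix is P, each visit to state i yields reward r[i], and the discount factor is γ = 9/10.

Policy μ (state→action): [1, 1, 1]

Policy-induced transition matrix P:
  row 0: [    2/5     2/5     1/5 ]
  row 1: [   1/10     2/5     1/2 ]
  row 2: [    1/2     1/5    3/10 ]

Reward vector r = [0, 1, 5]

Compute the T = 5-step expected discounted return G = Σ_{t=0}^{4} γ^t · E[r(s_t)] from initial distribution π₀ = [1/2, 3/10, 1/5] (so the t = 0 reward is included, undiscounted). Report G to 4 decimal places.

G = 7.4415

t=0: π = [0.5000, 0.3000, 0.2000], E[r] = 1.3000, γ^t·E[r] = 1.300000, running G = 1.300000
t=1: π = [0.3300, 0.3600, 0.3100], E[r] = 1.9100, γ^t·E[r] = 1.719000, running G = 3.019000
t=2: π = [0.3230, 0.3380, 0.3390], E[r] = 2.0330, γ^t·E[r] = 1.646730, running G = 4.665730
t=3: π = [0.3325, 0.3322, 0.3353], E[r] = 2.0087, γ^t·E[r] = 1.464342, running G = 6.130072
t=4: π = [0.3339, 0.3329, 0.3332], E[r] = 1.9989, γ^t·E[r] = 1.311472, running G = 7.441544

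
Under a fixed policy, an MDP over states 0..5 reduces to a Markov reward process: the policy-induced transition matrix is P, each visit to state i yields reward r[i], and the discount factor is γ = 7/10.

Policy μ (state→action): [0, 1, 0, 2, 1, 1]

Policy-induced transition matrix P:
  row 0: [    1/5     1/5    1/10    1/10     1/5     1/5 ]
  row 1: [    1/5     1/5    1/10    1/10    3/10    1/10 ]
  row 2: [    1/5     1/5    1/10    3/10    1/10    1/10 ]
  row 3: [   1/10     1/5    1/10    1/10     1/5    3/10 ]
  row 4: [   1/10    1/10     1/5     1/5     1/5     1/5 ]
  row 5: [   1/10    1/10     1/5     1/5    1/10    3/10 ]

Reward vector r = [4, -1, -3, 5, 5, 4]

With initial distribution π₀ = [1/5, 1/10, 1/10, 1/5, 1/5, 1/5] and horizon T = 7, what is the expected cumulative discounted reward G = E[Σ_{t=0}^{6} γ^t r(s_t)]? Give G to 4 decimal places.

t=0: π = [0.2000, 0.1000, 0.1000, 0.2000, 0.2000, 0.2000], E[r] = 3.2000, γ^t·E[r] = 3.200000, running G = 3.200000
t=1: π = [0.1400, 0.1600, 0.1400, 0.1600, 0.1800, 0.2200], E[r] = 2.5600, γ^t·E[r] = 1.792000, running G = 4.992000
t=2: π = [0.1440, 0.1600, 0.1400, 0.1680, 0.1800, 0.2080], E[r] = 2.5680, γ^t·E[r] = 1.258320, running G = 6.250320
t=3: π = [0.1444, 0.1612, 0.1388, 0.1668, 0.1812, 0.2076], E[r] = 2.5704, γ^t·E[r] = 0.881647, running G = 7.131967
t=4: π = [0.1444, 0.1611, 0.1389, 0.1666, 0.1815, 0.2074], E[r] = 2.5704, γ^t·E[r] = 0.617143, running G = 7.749111
t=5: π = [0.1444, 0.1611, 0.1389, 0.1667, 0.1815, 0.2074], E[r] = 2.5704, γ^t·E[r] = 0.432001, running G = 8.181112
t=6: π = [0.1444, 0.1611, 0.1389, 0.1667, 0.1815, 0.2074], E[r] = 2.5704, γ^t·E[r] = 0.302402, running G = 8.483513

G = 8.4835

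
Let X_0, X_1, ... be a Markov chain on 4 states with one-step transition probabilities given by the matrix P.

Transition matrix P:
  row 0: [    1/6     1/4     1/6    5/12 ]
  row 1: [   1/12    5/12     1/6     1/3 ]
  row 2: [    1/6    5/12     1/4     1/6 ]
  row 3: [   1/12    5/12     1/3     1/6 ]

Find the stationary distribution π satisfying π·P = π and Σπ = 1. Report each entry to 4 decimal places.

π = [0.1118, 0.3980, 0.2293, 0.2609]

Balance equations π_j = Σ_i π_i·P[i][j]:
  π_0 = 1/6·π_0 + 1/12·π_1 + 1/6·π_2 + 1/12·π_3
  π_1 = 1/4·π_0 + 5/12·π_1 + 5/12·π_2 + 5/12·π_3
  π_2 = 1/6·π_0 + 1/6·π_1 + 1/4·π_2 + 1/3·π_3
  normalize: π_0 + π_1 + π_2 + π_3 = 1
Solving the linear system gives exactly π = [97/868, 691/1736, 199/868, 453/1736].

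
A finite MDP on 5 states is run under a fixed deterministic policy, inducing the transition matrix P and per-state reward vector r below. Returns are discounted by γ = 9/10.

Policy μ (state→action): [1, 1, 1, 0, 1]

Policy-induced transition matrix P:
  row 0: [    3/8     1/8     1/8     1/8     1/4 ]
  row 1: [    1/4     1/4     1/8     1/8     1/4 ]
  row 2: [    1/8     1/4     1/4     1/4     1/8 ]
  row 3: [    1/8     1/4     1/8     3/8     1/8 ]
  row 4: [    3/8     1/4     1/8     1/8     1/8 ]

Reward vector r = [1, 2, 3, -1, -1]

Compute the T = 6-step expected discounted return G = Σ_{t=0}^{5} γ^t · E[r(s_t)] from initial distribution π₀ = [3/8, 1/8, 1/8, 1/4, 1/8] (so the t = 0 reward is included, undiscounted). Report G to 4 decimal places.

G = 3.3471

t=0: π = [0.3750, 0.1250, 0.1250, 0.2500, 0.1250], E[r] = 0.6250, γ^t·E[r] = 0.625000, running G = 0.625000
t=1: π = [0.2656, 0.2031, 0.1406, 0.2031, 0.1875], E[r] = 0.7031, γ^t·E[r] = 0.632813, running G = 1.257813
t=2: π = [0.2637, 0.2168, 0.1426, 0.1934, 0.1836], E[r] = 0.7480, γ^t·E[r] = 0.605918, running G = 1.863730
t=3: π = [0.2639, 0.2170, 0.1428, 0.1912, 0.1851], E[r] = 0.7502, γ^t·E[r] = 0.546928, running G = 2.410658
t=4: π = [0.2644, 0.2170, 0.1429, 0.1906, 0.1851], E[r] = 0.7512, γ^t·E[r] = 0.492856, running G = 2.903514
t=5: π = [0.2645, 0.2170, 0.1429, 0.1905, 0.1852], E[r] = 0.7513, γ^t·E[r] = 0.443627, running G = 3.347141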